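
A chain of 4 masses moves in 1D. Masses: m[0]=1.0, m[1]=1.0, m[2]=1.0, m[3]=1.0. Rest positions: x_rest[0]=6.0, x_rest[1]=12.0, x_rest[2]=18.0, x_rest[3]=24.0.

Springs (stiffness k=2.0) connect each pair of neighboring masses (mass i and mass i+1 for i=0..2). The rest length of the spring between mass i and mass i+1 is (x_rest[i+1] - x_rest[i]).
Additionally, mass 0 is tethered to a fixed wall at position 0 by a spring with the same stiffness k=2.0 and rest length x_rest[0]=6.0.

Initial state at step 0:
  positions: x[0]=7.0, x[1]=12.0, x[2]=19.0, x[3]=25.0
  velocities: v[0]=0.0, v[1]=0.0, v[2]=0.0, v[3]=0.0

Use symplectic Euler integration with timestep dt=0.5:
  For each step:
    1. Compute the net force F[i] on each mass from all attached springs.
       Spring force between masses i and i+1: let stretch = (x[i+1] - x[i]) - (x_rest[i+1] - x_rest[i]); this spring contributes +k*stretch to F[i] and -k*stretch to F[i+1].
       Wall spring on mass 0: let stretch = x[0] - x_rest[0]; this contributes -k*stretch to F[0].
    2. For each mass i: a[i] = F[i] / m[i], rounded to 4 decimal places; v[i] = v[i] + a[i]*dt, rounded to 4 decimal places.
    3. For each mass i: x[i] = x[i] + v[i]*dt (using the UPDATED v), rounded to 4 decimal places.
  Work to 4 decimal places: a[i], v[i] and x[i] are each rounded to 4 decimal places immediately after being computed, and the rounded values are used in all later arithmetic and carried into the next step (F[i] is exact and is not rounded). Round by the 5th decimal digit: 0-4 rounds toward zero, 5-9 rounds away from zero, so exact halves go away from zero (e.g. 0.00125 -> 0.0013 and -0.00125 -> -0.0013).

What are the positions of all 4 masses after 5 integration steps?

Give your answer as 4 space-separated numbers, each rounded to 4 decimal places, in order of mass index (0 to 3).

Answer: 6.4063 12.0938 17.7500 24.5000

Derivation:
Step 0: x=[7.0000 12.0000 19.0000 25.0000] v=[0.0000 0.0000 0.0000 0.0000]
Step 1: x=[6.0000 13.0000 18.5000 25.0000] v=[-2.0000 2.0000 -1.0000 0.0000]
Step 2: x=[5.5000 13.2500 18.5000 24.7500] v=[-1.0000 0.5000 0.0000 -0.5000]
Step 3: x=[6.1250 12.2500 19.0000 24.3750] v=[1.2500 -2.0000 1.0000 -0.7500]
Step 4: x=[6.7500 11.5625 18.8125 24.3125] v=[1.2500 -1.3750 -0.3750 -0.1250]
Step 5: x=[6.4063 12.0938 17.7500 24.5000] v=[-0.6875 1.0625 -2.1250 0.3750]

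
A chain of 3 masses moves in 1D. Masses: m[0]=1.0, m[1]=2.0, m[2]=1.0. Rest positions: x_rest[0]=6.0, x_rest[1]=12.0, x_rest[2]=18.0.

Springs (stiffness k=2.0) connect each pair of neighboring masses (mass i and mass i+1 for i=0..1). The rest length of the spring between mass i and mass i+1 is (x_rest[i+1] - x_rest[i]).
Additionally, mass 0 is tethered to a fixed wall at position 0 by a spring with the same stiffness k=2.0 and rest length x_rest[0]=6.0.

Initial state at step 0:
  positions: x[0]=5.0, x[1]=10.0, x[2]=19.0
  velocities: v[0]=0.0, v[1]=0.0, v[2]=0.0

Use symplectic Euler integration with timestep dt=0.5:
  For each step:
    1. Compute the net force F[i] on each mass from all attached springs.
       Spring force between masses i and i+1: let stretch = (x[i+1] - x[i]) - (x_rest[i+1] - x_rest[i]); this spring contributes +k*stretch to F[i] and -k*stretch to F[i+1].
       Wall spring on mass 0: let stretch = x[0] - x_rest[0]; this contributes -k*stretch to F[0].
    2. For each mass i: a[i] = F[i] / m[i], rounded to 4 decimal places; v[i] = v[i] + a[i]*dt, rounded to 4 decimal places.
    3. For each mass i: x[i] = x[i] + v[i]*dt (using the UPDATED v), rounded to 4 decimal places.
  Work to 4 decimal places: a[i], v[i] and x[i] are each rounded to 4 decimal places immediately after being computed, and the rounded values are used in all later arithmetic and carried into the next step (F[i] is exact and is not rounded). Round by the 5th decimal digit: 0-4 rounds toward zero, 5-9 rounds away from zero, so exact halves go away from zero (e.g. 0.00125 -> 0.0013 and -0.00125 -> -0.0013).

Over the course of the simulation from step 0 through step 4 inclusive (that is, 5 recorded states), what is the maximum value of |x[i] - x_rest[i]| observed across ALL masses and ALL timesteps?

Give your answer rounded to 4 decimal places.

Step 0: x=[5.0000 10.0000 19.0000] v=[0.0000 0.0000 0.0000]
Step 1: x=[5.0000 11.0000 17.5000] v=[0.0000 2.0000 -3.0000]
Step 2: x=[5.5000 12.1250 15.7500] v=[1.0000 2.2500 -3.5000]
Step 3: x=[6.5625 12.5000 15.1875] v=[2.1250 0.7500 -1.1250]
Step 4: x=[7.3125 12.0625 16.2813] v=[1.5000 -0.8750 2.1875]
Max displacement = 2.8125

Answer: 2.8125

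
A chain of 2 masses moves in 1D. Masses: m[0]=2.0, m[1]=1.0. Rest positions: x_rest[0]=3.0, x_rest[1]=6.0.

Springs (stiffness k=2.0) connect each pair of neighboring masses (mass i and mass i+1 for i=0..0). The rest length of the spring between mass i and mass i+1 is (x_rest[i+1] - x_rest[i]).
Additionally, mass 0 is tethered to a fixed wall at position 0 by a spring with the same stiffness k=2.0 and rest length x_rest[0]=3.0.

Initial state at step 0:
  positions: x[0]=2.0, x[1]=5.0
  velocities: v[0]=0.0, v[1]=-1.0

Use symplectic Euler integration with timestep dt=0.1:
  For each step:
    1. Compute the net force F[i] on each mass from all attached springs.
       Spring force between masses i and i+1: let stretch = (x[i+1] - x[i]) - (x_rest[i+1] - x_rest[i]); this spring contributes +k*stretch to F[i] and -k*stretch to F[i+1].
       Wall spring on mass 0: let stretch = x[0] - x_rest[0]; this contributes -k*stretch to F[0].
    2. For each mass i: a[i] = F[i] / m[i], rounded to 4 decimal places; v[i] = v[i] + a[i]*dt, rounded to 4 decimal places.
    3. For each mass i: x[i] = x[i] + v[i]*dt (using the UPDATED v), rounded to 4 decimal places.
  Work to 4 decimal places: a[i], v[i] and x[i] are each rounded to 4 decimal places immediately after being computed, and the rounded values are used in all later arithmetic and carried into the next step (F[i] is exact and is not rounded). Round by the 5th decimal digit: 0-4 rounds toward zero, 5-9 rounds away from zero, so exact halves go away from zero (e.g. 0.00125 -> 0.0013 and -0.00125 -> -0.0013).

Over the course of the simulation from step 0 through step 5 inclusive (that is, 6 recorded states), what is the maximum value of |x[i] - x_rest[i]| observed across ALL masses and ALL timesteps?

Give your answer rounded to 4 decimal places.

Answer: 1.4545

Derivation:
Step 0: x=[2.0000 5.0000] v=[0.0000 -1.0000]
Step 1: x=[2.0100 4.9000] v=[0.1000 -1.0000]
Step 2: x=[2.0288 4.8022] v=[0.1880 -0.9780]
Step 3: x=[2.0551 4.7089] v=[0.2625 -0.9327]
Step 4: x=[2.0873 4.6226] v=[0.3224 -0.8635]
Step 5: x=[2.1240 4.5455] v=[0.3672 -0.7706]
Max displacement = 1.4545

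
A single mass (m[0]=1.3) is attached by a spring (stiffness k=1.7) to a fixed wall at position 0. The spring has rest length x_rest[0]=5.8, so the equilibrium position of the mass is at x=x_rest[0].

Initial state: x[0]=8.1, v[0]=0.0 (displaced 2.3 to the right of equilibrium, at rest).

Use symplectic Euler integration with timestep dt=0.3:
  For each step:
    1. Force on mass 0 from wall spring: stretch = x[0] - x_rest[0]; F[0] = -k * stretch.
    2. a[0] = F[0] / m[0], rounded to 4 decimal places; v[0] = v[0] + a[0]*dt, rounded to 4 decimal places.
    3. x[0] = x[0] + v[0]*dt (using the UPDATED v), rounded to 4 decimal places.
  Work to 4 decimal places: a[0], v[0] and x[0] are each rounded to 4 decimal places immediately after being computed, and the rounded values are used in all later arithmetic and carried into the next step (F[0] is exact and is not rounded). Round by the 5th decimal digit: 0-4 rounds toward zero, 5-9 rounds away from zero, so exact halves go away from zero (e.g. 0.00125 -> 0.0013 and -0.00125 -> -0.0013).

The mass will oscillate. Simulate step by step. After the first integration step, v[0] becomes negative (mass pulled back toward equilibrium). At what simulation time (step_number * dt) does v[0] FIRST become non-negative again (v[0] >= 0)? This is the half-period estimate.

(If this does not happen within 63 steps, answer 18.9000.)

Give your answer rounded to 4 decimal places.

Answer: 3.0000

Derivation:
Step 0: x=[8.1000] v=[0.0000]
Step 1: x=[7.8293] v=[-0.9023]
Step 2: x=[7.3198] v=[-1.6984]
Step 3: x=[6.6314] v=[-2.2946]
Step 4: x=[5.8452] v=[-2.6208]
Step 5: x=[5.0537] v=[-2.6385]
Step 6: x=[4.3500] v=[-2.3457]
Step 7: x=[3.8170] v=[-1.7768]
Step 8: x=[3.5174] v=[-0.9988]
Step 9: x=[3.4864] v=[-0.1033]
Step 10: x=[3.7277] v=[0.8044]
First v>=0 after going negative at step 10, time=3.0000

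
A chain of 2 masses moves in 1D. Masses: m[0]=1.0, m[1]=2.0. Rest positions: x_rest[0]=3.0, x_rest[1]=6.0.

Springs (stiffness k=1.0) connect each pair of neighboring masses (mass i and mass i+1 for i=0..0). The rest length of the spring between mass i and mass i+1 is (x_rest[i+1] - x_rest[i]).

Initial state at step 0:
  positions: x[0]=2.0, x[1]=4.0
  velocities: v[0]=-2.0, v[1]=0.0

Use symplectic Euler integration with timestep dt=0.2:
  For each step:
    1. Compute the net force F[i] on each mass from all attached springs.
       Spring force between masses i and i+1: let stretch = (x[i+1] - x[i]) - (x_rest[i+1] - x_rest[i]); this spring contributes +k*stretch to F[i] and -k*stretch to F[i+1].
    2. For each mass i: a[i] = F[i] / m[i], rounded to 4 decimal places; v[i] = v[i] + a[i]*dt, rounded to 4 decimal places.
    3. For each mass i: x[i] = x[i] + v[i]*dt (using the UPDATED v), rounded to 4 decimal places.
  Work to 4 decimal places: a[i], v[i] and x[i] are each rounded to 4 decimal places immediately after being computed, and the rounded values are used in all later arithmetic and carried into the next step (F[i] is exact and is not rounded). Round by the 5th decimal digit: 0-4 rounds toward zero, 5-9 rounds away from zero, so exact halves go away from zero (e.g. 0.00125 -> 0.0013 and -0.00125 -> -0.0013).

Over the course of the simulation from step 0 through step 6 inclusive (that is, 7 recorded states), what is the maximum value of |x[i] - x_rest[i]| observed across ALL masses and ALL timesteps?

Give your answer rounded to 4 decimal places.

Step 0: x=[2.0000 4.0000] v=[-2.0000 0.0000]
Step 1: x=[1.5600 4.0200] v=[-2.2000 0.1000]
Step 2: x=[1.0984 4.0508] v=[-2.3080 0.1540]
Step 3: x=[0.6349 4.0826] v=[-2.3175 0.1588]
Step 4: x=[0.1893 4.1054] v=[-2.2280 0.1140]
Step 5: x=[-0.2197 4.1099] v=[-2.0448 0.0224]
Step 6: x=[-0.5755 4.0878] v=[-1.7789 -0.1106]
Max displacement = 3.5755

Answer: 3.5755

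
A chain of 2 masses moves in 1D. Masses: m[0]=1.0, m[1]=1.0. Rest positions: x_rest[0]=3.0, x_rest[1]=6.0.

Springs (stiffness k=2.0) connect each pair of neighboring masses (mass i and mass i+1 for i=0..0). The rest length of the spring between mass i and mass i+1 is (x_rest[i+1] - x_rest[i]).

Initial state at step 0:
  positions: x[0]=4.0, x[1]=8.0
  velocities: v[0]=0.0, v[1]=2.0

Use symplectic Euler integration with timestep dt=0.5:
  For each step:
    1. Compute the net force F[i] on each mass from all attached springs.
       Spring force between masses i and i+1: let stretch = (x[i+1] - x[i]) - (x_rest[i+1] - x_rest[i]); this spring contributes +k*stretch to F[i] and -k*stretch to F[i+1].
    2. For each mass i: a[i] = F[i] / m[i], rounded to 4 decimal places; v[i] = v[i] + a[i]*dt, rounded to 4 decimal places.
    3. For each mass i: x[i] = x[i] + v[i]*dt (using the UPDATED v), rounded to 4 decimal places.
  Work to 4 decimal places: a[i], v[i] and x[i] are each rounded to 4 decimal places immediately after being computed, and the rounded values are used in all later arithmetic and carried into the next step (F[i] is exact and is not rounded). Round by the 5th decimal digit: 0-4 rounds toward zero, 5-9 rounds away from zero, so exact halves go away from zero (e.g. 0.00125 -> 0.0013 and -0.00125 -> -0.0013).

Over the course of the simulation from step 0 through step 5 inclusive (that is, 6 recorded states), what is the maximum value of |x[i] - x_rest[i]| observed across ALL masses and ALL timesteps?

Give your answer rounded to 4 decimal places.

Step 0: x=[4.0000 8.0000] v=[0.0000 2.0000]
Step 1: x=[4.5000 8.5000] v=[1.0000 1.0000]
Step 2: x=[5.5000 8.5000] v=[2.0000 0.0000]
Step 3: x=[6.5000 8.5000] v=[2.0000 0.0000]
Step 4: x=[7.0000 9.0000] v=[1.0000 1.0000]
Step 5: x=[7.0000 10.0000] v=[0.0000 2.0000]
Max displacement = 4.0000

Answer: 4.0000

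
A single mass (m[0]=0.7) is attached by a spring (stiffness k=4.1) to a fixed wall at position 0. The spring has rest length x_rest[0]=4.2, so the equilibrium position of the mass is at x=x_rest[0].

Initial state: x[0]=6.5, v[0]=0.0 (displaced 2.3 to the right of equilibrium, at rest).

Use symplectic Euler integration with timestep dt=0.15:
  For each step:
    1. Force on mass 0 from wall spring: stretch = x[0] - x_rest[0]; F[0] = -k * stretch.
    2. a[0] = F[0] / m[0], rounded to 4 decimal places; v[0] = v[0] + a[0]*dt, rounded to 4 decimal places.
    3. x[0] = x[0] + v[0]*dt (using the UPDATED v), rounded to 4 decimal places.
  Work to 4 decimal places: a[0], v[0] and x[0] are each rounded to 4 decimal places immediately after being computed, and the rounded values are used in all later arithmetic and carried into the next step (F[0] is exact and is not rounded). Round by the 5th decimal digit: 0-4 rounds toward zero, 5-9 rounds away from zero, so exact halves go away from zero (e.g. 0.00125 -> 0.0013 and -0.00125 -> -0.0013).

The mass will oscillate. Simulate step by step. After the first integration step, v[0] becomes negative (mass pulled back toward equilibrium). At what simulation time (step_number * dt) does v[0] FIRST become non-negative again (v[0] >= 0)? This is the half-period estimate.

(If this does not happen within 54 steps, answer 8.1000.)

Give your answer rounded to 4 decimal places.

Step 0: x=[6.5000] v=[0.0000]
Step 1: x=[6.1969] v=[-2.0207]
Step 2: x=[5.6306] v=[-3.7751]
Step 3: x=[4.8758] v=[-5.0320]
Step 4: x=[4.0319] v=[-5.6257]
Step 5: x=[3.2102] v=[-5.4780]
Step 6: x=[2.5189] v=[-4.6084]
Step 7: x=[2.0492] v=[-3.1314]
Step 8: x=[1.8629] v=[-1.2418]
Step 9: x=[1.9846] v=[0.8115]
First v>=0 after going negative at step 9, time=1.3500

Answer: 1.3500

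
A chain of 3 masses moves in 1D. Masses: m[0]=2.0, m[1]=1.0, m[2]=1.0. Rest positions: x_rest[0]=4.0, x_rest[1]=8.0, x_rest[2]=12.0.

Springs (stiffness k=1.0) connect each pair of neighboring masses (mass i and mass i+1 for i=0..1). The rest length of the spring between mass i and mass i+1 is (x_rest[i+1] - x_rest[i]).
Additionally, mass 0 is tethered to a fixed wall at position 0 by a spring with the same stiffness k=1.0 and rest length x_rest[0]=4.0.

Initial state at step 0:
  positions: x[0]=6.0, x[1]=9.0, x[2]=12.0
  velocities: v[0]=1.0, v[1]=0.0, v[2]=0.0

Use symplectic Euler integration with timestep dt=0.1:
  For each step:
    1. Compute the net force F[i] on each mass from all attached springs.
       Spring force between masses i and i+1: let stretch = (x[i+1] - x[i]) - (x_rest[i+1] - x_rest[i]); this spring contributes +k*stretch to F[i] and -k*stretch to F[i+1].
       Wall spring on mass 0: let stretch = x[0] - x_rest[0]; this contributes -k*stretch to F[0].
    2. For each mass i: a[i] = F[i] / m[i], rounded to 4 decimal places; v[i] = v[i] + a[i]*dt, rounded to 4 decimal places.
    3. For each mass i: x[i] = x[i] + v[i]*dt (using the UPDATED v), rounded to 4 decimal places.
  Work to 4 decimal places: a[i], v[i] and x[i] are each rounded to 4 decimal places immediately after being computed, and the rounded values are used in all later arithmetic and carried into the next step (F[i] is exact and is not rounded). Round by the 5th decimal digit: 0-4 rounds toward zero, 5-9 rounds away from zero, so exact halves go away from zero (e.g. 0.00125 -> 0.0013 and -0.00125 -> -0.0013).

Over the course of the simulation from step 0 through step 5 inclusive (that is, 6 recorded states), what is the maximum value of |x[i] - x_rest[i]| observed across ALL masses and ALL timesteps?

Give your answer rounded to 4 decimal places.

Answer: 2.2606

Derivation:
Step 0: x=[6.0000 9.0000 12.0000] v=[1.0000 0.0000 0.0000]
Step 1: x=[6.0850 9.0000 12.0100] v=[0.8500 0.0000 0.1000]
Step 2: x=[6.1542 9.0010 12.0299] v=[0.6915 0.0095 0.1990]
Step 3: x=[6.2068 9.0038 12.0595] v=[0.5261 0.0277 0.2961]
Step 4: x=[6.2424 9.0092 12.0986] v=[0.3556 0.0536 0.3905]
Step 5: x=[6.2606 9.0178 12.1468] v=[0.1818 0.0859 0.4816]
Max displacement = 2.2606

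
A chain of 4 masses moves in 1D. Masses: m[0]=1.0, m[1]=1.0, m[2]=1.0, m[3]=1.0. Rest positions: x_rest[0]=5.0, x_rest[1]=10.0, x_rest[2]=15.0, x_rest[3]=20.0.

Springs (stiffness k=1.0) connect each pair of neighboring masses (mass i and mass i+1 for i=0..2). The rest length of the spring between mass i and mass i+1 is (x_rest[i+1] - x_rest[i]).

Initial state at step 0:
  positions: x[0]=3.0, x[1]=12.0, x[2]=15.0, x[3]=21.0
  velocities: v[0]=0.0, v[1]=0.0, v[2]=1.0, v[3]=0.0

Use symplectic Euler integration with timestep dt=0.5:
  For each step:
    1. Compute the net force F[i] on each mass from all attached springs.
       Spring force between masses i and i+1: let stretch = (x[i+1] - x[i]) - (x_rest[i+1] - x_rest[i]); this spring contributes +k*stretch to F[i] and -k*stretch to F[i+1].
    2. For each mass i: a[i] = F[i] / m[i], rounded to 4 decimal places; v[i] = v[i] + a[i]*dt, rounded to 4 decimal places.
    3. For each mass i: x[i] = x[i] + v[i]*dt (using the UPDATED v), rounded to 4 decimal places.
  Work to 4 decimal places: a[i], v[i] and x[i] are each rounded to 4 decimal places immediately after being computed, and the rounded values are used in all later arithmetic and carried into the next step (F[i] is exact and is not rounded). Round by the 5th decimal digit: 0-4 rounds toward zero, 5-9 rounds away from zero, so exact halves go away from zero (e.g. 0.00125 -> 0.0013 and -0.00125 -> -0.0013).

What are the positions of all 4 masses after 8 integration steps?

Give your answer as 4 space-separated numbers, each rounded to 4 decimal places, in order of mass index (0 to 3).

Answer: 6.7716 11.6037 17.3029 19.3223

Derivation:
Step 0: x=[3.0000 12.0000 15.0000 21.0000] v=[0.0000 0.0000 1.0000 0.0000]
Step 1: x=[4.0000 10.5000 16.2500 20.7500] v=[2.0000 -3.0000 2.5000 -0.5000]
Step 2: x=[5.3750 8.8125 17.1875 20.6250] v=[2.7500 -3.3750 1.8750 -0.2500]
Step 3: x=[6.3594 8.3594 16.8906 20.8907] v=[1.9688 -0.9063 -0.5938 0.5313]
Step 4: x=[6.5938 9.5391 15.4609 21.4064] v=[0.4688 2.3593 -2.8594 1.0313]
Step 5: x=[6.3145 11.4629 14.0371 21.6857] v=[-0.5586 3.8476 -2.8476 0.5586]
Step 6: x=[6.0723 12.7432 13.8819 21.3029] v=[-0.4844 2.5605 -0.3104 -0.7657]
Step 7: x=[6.2479 12.6404 15.2973 20.3148] v=[0.3511 -0.2056 2.8308 -1.9762]
Step 8: x=[6.7716 11.6037 17.3029 19.3223] v=[1.0474 -2.0734 4.0111 -1.9850]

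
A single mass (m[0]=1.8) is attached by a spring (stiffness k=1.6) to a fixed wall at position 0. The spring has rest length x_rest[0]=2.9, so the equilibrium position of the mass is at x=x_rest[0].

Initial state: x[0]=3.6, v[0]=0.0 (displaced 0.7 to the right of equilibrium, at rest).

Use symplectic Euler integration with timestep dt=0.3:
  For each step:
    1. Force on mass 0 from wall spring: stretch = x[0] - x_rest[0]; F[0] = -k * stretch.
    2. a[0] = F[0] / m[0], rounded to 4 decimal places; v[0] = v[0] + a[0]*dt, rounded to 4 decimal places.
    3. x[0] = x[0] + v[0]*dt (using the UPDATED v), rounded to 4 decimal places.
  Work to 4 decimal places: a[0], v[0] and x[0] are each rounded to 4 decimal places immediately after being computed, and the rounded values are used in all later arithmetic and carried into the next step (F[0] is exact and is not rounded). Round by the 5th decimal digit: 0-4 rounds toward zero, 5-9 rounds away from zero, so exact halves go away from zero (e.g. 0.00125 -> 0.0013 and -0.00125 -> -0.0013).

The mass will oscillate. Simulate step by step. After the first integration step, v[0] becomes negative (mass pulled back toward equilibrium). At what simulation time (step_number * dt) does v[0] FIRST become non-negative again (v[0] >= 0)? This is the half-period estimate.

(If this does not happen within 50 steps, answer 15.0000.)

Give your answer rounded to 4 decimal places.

Step 0: x=[3.6000] v=[0.0000]
Step 1: x=[3.5440] v=[-0.1867]
Step 2: x=[3.4365] v=[-0.3584]
Step 3: x=[3.2861] v=[-0.5015]
Step 4: x=[3.1048] v=[-0.6045]
Step 5: x=[2.9071] v=[-0.6591]
Step 6: x=[2.7088] v=[-0.6610]
Step 7: x=[2.5258] v=[-0.6100]
Step 8: x=[2.3727] v=[-0.5102]
Step 9: x=[2.2618] v=[-0.3696]
Step 10: x=[2.2020] v=[-0.1994]
Step 11: x=[2.1980] v=[-0.0133]
Step 12: x=[2.2502] v=[0.1739]
First v>=0 after going negative at step 12, time=3.6000

Answer: 3.6000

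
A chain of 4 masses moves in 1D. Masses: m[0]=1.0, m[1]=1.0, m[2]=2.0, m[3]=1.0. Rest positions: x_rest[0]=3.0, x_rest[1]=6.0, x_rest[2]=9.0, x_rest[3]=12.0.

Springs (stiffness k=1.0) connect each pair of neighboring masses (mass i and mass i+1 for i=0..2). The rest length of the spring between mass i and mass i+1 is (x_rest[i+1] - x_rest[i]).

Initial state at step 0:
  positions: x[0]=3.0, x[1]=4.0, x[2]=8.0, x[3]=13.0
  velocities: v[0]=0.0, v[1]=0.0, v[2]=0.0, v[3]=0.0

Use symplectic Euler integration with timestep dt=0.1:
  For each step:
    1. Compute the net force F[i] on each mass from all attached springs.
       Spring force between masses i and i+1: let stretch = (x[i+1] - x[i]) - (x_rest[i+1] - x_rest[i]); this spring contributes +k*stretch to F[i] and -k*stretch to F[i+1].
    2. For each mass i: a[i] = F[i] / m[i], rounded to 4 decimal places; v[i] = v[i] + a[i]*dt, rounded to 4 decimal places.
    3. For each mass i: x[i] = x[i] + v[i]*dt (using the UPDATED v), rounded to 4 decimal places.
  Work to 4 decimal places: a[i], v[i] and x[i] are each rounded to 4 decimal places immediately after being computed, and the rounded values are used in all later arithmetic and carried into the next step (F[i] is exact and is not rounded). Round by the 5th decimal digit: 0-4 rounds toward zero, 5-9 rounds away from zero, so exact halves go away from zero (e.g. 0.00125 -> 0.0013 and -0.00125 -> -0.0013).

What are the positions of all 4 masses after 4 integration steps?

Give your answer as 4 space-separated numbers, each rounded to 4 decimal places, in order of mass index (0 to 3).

Step 0: x=[3.0000 4.0000 8.0000 13.0000] v=[0.0000 0.0000 0.0000 0.0000]
Step 1: x=[2.9800 4.0300 8.0050 12.9800] v=[-0.2000 0.3000 0.0500 -0.2000]
Step 2: x=[2.9405 4.0893 8.0150 12.9403] v=[-0.3950 0.5925 0.1000 -0.3975]
Step 3: x=[2.8825 4.1763 8.0300 12.8813] v=[-0.5801 0.8702 0.1500 -0.5900]
Step 4: x=[2.8074 4.2889 8.0500 12.8038] v=[-0.7507 1.1262 0.1999 -0.7751]

Answer: 2.8074 4.2889 8.0500 12.8038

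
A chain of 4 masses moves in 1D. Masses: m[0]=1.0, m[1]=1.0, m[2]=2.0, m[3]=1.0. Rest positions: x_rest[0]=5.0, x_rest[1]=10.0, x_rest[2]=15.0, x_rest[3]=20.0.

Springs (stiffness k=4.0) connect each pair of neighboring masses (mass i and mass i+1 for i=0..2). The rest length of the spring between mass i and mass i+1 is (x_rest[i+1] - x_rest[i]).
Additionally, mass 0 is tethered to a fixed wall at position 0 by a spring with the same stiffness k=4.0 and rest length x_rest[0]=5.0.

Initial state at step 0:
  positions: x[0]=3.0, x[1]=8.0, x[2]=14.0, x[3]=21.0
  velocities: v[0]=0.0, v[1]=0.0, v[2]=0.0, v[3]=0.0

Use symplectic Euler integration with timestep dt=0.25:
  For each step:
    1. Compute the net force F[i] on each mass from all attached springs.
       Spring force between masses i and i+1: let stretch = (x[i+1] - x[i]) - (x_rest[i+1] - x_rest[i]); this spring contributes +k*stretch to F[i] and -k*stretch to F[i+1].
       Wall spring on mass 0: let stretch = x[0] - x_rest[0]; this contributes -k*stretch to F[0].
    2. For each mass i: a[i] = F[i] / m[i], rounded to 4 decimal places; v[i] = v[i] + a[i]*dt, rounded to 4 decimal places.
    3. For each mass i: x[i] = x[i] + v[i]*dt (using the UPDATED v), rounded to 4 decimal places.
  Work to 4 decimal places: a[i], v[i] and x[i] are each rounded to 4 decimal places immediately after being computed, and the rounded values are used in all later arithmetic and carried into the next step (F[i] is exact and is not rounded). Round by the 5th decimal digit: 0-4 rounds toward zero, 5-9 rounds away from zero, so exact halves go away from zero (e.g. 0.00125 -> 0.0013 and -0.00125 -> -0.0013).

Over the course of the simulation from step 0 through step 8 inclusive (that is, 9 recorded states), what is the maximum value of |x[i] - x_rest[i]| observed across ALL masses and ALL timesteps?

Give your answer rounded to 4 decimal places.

Answer: 2.3640

Derivation:
Step 0: x=[3.0000 8.0000 14.0000 21.0000] v=[0.0000 0.0000 0.0000 0.0000]
Step 1: x=[3.5000 8.2500 14.1250 20.5000] v=[2.0000 1.0000 0.5000 -2.0000]
Step 2: x=[4.3125 8.7813 14.3125 19.6563] v=[3.2500 2.1250 0.7500 -3.3750]
Step 3: x=[5.1641 9.5782 14.4766 18.7266] v=[3.4063 3.1874 0.6563 -3.7188]
Step 4: x=[5.8282 10.4961 14.5596 17.9844] v=[2.6563 3.6717 0.3321 -2.9688]
Step 5: x=[6.2022 11.2629 14.5628 17.6360] v=[1.4960 3.0673 0.0128 -1.3936]
Step 6: x=[6.2908 11.5895 14.5377 17.7693] v=[0.3545 1.3065 -0.1006 0.5332]
Step 7: x=[6.1314 11.3285 14.5480 18.3447] v=[-0.6376 -1.0440 0.0411 2.3016]
Step 8: x=[5.7384 10.5731 14.6304 19.2209] v=[-1.5719 -3.0216 0.3297 3.5049]
Max displacement = 2.3640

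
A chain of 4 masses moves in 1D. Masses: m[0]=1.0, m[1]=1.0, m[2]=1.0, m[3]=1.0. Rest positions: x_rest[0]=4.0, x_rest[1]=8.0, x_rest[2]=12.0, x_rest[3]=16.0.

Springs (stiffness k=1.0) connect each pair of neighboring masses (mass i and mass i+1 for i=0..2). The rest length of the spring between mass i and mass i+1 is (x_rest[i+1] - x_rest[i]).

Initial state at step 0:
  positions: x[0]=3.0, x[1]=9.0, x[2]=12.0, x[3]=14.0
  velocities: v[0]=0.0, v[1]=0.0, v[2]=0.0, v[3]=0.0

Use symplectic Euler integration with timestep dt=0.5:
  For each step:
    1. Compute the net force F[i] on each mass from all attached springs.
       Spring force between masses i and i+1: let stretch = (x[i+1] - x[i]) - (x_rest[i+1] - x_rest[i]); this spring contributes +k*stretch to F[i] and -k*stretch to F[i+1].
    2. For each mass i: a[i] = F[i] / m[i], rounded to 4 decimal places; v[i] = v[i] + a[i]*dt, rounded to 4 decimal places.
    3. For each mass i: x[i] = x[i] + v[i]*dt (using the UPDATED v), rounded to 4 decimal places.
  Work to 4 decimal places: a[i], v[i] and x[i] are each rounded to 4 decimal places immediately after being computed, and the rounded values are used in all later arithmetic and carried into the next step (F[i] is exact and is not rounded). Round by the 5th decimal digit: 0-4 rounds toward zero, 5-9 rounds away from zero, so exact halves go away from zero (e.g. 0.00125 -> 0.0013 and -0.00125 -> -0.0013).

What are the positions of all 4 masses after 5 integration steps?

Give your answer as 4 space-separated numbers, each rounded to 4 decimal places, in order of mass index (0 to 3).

Step 0: x=[3.0000 9.0000 12.0000 14.0000] v=[0.0000 0.0000 0.0000 0.0000]
Step 1: x=[3.5000 8.2500 11.7500 14.5000] v=[1.0000 -1.5000 -0.5000 1.0000]
Step 2: x=[4.1875 7.1875 11.3125 15.3125] v=[1.3750 -2.1250 -0.8750 1.6250]
Step 3: x=[4.6250 6.4063 10.8438 16.1250] v=[0.8750 -1.5625 -0.9375 1.6250]
Step 4: x=[4.5078 6.2891 10.5860 16.6172] v=[-0.2344 -0.2344 -0.5157 0.9844]
Step 5: x=[3.8359 6.8008 10.7618 16.6016] v=[-1.3438 1.0234 0.3515 -0.0312]

Answer: 3.8359 6.8008 10.7618 16.6016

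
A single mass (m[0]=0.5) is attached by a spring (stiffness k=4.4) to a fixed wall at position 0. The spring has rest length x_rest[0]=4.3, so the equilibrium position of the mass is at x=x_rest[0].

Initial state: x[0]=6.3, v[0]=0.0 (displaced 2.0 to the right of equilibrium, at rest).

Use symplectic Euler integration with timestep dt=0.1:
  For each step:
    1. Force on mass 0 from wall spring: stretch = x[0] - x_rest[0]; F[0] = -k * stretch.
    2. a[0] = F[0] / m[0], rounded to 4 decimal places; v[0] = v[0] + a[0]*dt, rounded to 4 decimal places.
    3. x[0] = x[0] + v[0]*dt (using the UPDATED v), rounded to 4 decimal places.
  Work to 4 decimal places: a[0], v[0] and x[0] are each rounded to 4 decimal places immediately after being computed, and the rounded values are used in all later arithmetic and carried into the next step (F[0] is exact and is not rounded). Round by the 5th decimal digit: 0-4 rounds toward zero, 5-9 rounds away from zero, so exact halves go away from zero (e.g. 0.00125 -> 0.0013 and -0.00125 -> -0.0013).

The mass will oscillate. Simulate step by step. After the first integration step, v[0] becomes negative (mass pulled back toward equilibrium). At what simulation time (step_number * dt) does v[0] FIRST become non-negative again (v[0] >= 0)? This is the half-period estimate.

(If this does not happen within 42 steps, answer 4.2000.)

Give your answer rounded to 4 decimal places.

Step 0: x=[6.3000] v=[0.0000]
Step 1: x=[6.1240] v=[-1.7600]
Step 2: x=[5.7875] v=[-3.3651]
Step 3: x=[5.3201] v=[-4.6741]
Step 4: x=[4.7629] v=[-5.5718]
Step 5: x=[4.1650] v=[-5.9792]
Step 6: x=[3.5790] v=[-5.8604]
Step 7: x=[3.0564] v=[-5.2259]
Step 8: x=[2.6433] v=[-4.1315]
Step 9: x=[2.3759] v=[-2.6736]
Step 10: x=[2.2779] v=[-0.9804]
Step 11: x=[2.3578] v=[0.7991]
First v>=0 after going negative at step 11, time=1.1000

Answer: 1.1000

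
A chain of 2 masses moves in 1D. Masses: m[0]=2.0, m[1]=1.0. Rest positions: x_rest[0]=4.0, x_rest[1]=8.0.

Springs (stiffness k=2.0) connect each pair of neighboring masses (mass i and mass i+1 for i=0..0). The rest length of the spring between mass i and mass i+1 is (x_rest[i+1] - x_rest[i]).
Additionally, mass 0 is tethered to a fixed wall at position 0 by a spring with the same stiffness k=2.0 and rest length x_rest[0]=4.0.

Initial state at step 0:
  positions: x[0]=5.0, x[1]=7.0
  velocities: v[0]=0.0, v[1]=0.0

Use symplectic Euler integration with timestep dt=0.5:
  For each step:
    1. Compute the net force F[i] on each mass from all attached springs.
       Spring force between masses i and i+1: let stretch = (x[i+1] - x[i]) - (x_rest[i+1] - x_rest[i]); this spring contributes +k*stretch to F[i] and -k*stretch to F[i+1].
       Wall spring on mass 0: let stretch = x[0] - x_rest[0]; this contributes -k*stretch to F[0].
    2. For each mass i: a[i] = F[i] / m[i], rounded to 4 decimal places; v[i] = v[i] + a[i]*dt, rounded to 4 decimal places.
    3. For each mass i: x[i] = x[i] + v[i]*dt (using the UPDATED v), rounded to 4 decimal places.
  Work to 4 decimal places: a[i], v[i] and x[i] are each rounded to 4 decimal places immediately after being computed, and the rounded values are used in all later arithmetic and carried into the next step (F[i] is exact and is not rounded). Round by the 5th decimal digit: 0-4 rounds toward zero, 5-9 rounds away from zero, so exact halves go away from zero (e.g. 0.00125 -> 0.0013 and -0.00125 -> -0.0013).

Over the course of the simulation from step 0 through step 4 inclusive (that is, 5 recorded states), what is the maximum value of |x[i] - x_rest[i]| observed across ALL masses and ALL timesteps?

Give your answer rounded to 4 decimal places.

Answer: 1.3750

Derivation:
Step 0: x=[5.0000 7.0000] v=[0.0000 0.0000]
Step 1: x=[4.2500 8.0000] v=[-1.5000 2.0000]
Step 2: x=[3.3750 9.1250] v=[-1.7500 2.2500]
Step 3: x=[3.0938 9.3750] v=[-0.5625 0.5000]
Step 4: x=[3.6094 8.4844] v=[1.0312 -1.7812]
Max displacement = 1.3750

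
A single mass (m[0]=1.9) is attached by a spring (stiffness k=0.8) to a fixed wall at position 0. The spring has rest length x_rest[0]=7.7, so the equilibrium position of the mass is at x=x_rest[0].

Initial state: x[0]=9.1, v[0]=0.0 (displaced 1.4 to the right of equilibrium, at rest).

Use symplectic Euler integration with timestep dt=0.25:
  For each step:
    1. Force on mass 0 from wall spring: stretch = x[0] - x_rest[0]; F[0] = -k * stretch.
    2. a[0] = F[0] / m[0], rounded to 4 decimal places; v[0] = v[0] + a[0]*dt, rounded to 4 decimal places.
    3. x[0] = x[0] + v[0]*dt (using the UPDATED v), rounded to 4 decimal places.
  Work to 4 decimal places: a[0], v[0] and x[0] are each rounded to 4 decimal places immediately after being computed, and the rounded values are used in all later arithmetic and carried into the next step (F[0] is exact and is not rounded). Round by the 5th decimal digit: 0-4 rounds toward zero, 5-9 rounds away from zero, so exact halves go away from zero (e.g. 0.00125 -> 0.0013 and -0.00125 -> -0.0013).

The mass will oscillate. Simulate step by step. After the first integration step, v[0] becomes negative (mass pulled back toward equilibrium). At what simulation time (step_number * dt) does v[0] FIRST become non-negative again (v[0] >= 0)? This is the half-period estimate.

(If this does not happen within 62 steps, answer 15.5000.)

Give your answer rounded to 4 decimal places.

Step 0: x=[9.1000] v=[0.0000]
Step 1: x=[9.0632] v=[-0.1474]
Step 2: x=[8.9905] v=[-0.2909]
Step 3: x=[8.8838] v=[-0.4268]
Step 4: x=[8.7460] v=[-0.5514]
Step 5: x=[8.5806] v=[-0.6615]
Step 6: x=[8.3921] v=[-0.7542]
Step 7: x=[8.1853] v=[-0.8271]
Step 8: x=[7.9658] v=[-0.8782]
Step 9: x=[7.7393] v=[-0.9062]
Step 10: x=[7.5117] v=[-0.9103]
Step 11: x=[7.2891] v=[-0.8905]
Step 12: x=[7.0773] v=[-0.8473]
Step 13: x=[6.8819] v=[-0.7818]
Step 14: x=[6.7080] v=[-0.6957]
Step 15: x=[6.5602] v=[-0.5913]
Step 16: x=[6.4424] v=[-0.4713]
Step 17: x=[6.3577] v=[-0.3389]
Step 18: x=[6.3083] v=[-0.1976]
Step 19: x=[6.2955] v=[-0.0511]
Step 20: x=[6.3197] v=[0.0968]
First v>=0 after going negative at step 20, time=5.0000

Answer: 5.0000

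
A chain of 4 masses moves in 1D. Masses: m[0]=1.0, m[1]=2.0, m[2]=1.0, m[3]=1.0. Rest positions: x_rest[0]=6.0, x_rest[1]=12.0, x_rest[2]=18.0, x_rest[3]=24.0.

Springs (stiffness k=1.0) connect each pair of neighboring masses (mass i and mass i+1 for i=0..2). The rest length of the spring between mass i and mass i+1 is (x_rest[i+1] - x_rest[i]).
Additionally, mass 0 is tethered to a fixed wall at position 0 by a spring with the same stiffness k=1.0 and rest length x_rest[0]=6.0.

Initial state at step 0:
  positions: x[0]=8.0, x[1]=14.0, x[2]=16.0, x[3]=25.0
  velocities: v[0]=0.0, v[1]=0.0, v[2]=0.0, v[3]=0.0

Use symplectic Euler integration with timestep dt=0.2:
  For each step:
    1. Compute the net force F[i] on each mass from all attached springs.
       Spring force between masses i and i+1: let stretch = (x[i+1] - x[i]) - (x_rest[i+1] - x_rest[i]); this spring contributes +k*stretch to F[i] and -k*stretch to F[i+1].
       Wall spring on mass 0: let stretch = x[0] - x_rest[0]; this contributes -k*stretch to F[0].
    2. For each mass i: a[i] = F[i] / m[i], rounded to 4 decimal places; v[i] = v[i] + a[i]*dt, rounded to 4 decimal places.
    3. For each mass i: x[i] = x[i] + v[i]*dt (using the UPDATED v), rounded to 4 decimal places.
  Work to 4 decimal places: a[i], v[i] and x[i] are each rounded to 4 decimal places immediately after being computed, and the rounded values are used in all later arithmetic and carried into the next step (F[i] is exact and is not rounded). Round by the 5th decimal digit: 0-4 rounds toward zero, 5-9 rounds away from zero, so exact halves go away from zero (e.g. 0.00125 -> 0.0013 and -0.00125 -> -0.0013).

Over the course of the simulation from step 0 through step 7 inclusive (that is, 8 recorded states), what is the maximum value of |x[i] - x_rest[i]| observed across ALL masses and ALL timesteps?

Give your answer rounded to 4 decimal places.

Answer: 2.6559

Derivation:
Step 0: x=[8.0000 14.0000 16.0000 25.0000] v=[0.0000 0.0000 0.0000 0.0000]
Step 1: x=[7.9200 13.9200 16.2800 24.8800] v=[-0.4000 -0.4000 1.4000 -0.6000]
Step 2: x=[7.7632 13.7672 16.8096 24.6560] v=[-0.7840 -0.7640 2.6480 -1.1200]
Step 3: x=[7.5360 13.5552 17.5314 24.3581] v=[-1.1358 -1.0602 3.6088 -1.4893]
Step 4: x=[7.2482 13.3023 18.3672 24.0272] v=[-1.4392 -1.2645 4.1789 -1.6546]
Step 5: x=[6.9126 13.0296 19.2268 23.7099] v=[-1.6780 -1.3634 4.2979 -1.5866]
Step 6: x=[6.5452 12.7585 20.0178 23.4533] v=[-1.8371 -1.3554 3.9551 -1.2832]
Step 7: x=[6.1645 12.5083 20.6559 23.2992] v=[-1.9035 -1.2508 3.1903 -0.7703]
Max displacement = 2.6559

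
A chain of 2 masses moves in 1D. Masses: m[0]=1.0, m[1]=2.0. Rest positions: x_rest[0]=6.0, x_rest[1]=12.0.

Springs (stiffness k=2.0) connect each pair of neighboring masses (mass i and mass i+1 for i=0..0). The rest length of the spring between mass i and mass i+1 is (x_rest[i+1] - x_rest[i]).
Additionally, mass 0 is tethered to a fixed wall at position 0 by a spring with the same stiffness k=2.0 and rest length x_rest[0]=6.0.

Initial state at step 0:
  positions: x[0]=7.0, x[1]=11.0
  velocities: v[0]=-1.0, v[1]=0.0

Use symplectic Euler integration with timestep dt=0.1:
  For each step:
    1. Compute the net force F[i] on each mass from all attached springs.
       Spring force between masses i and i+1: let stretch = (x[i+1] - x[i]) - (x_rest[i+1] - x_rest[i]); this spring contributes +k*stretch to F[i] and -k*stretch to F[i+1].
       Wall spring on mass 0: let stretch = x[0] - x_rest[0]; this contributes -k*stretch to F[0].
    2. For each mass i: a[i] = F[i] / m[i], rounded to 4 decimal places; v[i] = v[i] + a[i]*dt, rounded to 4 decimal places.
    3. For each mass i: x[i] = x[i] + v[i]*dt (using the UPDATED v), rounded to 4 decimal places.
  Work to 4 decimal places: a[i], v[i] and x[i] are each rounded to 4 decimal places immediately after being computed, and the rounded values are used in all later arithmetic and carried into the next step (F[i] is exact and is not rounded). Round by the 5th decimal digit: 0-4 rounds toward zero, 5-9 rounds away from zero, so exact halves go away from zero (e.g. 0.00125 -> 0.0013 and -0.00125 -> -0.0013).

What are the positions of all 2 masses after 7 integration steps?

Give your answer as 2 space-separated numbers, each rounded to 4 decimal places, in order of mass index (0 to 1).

Step 0: x=[7.0000 11.0000] v=[-1.0000 0.0000]
Step 1: x=[6.8400 11.0200] v=[-1.6000 0.2000]
Step 2: x=[6.6268 11.0582] v=[-2.1320 0.3820]
Step 3: x=[6.3697 11.1121] v=[-2.5711 0.5389]
Step 4: x=[6.0800 11.1786] v=[-2.8966 0.6647]
Step 5: x=[5.7707 11.2541] v=[-3.0929 0.7548]
Step 6: x=[5.4557 11.3348] v=[-3.1504 0.8065]
Step 7: x=[5.1491 11.4167] v=[-3.0657 0.8186]

Answer: 5.1491 11.4167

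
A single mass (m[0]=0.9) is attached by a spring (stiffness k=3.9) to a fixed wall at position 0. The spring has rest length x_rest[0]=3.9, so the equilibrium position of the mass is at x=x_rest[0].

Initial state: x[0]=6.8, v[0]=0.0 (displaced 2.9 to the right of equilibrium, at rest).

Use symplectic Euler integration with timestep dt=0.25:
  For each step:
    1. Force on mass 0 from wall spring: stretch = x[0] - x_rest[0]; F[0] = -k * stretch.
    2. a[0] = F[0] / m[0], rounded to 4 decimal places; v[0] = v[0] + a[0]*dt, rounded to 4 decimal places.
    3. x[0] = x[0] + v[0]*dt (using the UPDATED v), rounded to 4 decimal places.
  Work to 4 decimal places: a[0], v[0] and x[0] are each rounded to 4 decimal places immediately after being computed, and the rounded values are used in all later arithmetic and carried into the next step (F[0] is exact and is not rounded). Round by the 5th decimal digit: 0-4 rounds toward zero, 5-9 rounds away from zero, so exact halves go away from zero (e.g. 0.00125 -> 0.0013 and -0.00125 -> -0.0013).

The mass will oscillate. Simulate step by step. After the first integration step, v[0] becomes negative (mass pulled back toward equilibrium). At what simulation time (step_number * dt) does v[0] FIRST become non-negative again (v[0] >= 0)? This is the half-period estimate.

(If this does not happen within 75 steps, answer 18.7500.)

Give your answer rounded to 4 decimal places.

Step 0: x=[6.8000] v=[0.0000]
Step 1: x=[6.0146] v=[-3.1417]
Step 2: x=[4.6565] v=[-5.4325]
Step 3: x=[3.0935] v=[-6.2521]
Step 4: x=[1.7489] v=[-5.3784]
Step 5: x=[0.9869] v=[-3.0481]
Step 6: x=[1.0139] v=[0.1078]
First v>=0 after going negative at step 6, time=1.5000

Answer: 1.5000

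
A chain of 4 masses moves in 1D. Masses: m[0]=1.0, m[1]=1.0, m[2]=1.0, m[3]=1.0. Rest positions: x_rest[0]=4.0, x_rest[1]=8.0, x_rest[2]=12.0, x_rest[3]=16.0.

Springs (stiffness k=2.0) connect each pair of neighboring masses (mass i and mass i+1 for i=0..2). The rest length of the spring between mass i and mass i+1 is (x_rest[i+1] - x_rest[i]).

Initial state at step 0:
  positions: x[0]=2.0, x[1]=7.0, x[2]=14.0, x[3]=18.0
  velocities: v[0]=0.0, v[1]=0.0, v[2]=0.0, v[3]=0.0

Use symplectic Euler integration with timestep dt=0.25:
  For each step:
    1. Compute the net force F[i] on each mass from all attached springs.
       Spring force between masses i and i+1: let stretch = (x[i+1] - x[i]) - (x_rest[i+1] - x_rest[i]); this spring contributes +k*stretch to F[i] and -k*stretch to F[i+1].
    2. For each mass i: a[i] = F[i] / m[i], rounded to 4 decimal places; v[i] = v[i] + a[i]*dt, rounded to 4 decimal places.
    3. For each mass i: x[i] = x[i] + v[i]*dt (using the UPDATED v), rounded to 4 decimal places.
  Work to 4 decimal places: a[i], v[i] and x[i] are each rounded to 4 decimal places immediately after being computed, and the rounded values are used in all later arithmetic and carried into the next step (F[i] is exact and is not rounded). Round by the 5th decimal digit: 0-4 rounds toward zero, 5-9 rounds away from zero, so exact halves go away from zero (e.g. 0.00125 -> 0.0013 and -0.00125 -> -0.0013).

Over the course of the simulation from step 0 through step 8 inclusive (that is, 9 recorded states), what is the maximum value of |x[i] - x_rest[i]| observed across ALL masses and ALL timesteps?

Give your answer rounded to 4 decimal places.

Step 0: x=[2.0000 7.0000 14.0000 18.0000] v=[0.0000 0.0000 0.0000 0.0000]
Step 1: x=[2.1250 7.2500 13.6250 18.0000] v=[0.5000 1.0000 -1.5000 0.0000]
Step 2: x=[2.3906 7.6563 13.0000 17.9531] v=[1.0625 1.6250 -2.5000 -0.1875]
Step 3: x=[2.8145 8.0723 12.3262 17.7871] v=[1.6954 1.6640 -2.6953 -0.6641]
Step 4: x=[3.3956 8.3628 11.8033 17.4385] v=[2.3243 1.1621 -2.0918 -1.3946]
Step 5: x=[4.0976 8.4625 11.5547 16.8855] v=[2.8079 0.3988 -0.9945 -2.2122]
Step 6: x=[4.8452 8.4031 11.5859 16.1661] v=[2.9904 -0.2376 0.1248 -2.8776]
Step 7: x=[5.5376 8.2968 11.7918 15.3742] v=[2.7694 -0.4252 0.8235 -3.1677]
Step 8: x=[6.0749 8.2825 12.0086 14.6345] v=[2.1490 -0.0573 0.8672 -2.9589]
Max displacement = 2.0749

Answer: 2.0749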